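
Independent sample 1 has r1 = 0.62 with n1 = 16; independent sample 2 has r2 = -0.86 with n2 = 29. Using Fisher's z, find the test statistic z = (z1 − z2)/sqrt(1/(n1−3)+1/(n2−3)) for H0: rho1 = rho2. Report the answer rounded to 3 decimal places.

5.942

Fisher z-transforms: z1 = atanh(0.62) = 0.725005, z2 = atanh(-0.86) = -1.293345; difference d = 2.018350
Var(d) = 1/13 + 1/26 = 0.0769231 + 0.0384615 = 0.1153846
z = d/√Var(d) = 2.018350 / √0.1153846 = 2.018350 / 0.339683 = 5.942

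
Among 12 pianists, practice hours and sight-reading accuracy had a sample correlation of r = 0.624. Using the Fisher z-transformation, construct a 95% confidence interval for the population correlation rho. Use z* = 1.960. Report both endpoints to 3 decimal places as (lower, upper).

Fisher z: z_r = atanh(r) = ½·ln((1+0.624)/(1−0.624)) = 0.731529
SE(z) = 1/√(n−3) = 1/√9 = 0.333333
95% ⇒ z* = 1.960; margin = 1.960·0.333333 = 0.653333
CI on z-scale: (0.078196, 1.384862)
Back-transform: tanh(0.078196) = 0.078037, tanh(1.384862) = 0.882035

(0.078, 0.882)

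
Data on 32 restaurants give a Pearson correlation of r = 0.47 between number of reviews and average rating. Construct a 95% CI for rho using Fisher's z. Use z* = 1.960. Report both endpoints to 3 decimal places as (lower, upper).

z_r = atanh(0.47) = 0.510070;  SE = 1/√(n−3) = 1/√29 = 0.185695
z-limits: 0.510070 ± 1.960·0.185695 = 0.510070 ± 0.363962 = [0.146108, 0.874032]
ρ-limits: (tanh 0.146108, tanh 0.874032) = (0.145, 0.703)

(0.145, 0.703)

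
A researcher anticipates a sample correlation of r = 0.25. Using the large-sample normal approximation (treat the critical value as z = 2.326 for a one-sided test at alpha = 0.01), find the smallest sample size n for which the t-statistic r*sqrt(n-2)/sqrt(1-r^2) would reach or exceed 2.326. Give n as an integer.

84

r√(n−2)/√(1−r²) ≥ 2.326  ⇔  n−2 ≥ (2.326)²·(1−r²)/r²
(1−r²)/r² = (1−0.0625)/0.0625 = 15.0000
n ≥ 2 + 5.410276·15.0000 = 2 + 81.1541 = 83.1541
⌈83.1541⌉ = 84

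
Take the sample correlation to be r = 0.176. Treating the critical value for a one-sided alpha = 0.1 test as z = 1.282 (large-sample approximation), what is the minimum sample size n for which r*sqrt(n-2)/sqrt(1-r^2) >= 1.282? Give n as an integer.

r√(n−2)/√(1−r²) ≥ 1.282  ⇔  n−2 ≥ (1.282)²·(1−r²)/r²
(1−r²)/r² = (1−0.030976)/0.030976 = 31.2831
n ≥ 2 + 1.643524·31.2831 = 2 + 51.4145 = 53.4145
⌈53.4145⌉ = 54

54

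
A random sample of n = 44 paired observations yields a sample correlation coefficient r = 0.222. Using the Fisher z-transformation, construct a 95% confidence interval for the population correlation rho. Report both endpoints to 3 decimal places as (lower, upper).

Fisher z: z_r = atanh(r) = ½·ln((1+0.222)/(1−0.222)) = 0.225759
SE(z) = 1/√(n−3) = 1/√41 = 0.156174
95% ⇒ z* = 1.960; margin = 1.960·0.156174 = 0.306101
CI on z-scale: (-0.080342, 0.531860)
Back-transform: tanh(-0.080342) = -0.080170, tanh(0.531860) = 0.486802

(-0.080, 0.487)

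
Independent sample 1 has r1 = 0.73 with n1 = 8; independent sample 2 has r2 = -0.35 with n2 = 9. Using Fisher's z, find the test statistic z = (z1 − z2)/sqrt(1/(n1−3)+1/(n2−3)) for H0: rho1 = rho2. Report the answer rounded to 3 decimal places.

Fisher z-transforms: z1 = atanh(0.73) = 0.928727, z2 = atanh(-0.35) = -0.365444; difference d = 1.294171
Var(d) = 1/5 + 1/6 = 0.2000000 + 0.1666667 = 0.3666667
z = d/√Var(d) = 1.294171 / √0.3666667 = 1.294171 / 0.605530 = 2.137

2.137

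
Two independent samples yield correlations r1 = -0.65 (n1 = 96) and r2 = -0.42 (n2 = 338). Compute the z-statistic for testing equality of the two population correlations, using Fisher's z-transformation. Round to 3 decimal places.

-2.795

Fisher z-transforms: z1 = atanh(-0.65) = -0.775299, z2 = atanh(-0.42) = -0.447692; difference d = -0.327607
Var(d) = 1/93 + 1/335 = 0.0107527 + 0.0029851 = 0.0137378
z = d/√Var(d) = -0.327607 / √0.0137378 = -0.327607 / 0.117208 = -2.795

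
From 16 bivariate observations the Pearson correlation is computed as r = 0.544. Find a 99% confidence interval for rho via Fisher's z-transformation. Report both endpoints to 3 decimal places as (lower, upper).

(-0.104, 0.868)

z_r = atanh(0.544) = 0.609819;  SE = 1/√(n−3) = 1/√13 = 0.277350
z-limits: 0.609819 ± 2.576·0.277350 = 0.609819 ± 0.714454 = [-0.104635, 1.324273]
ρ-limits: (tanh -0.104635, tanh 1.324273) = (-0.104, 0.868)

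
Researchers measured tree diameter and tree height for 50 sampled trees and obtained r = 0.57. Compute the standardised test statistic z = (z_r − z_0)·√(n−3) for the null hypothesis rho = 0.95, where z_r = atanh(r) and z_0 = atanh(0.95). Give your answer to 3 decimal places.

-8.119

Fisher z: atanh(0.57) = 0.647523, atanh(0.95) = 1.831781
z = (z_r − z_0)·√(n−3) = (0.647523 − 1.831781)·√47 = -1.184258 · 6.855655 = -8.119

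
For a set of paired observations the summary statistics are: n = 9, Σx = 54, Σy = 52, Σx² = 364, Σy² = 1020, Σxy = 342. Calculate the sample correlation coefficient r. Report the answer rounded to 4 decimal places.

Numerator: nΣxy − (Σx)(Σy) = 9·342 − (54)(52) = 270
Denominator: √[(nΣx²−(Σx)²)(nΣy²−(Σy)²)]
  nΣx²−(Σx)² = 9·364 − 2916 = 360;  nΣy²−(Σy)² = 9·1020 − 2704 = 6476
  √(360·6476) = √2331360 = 1526.8792
r = 270 / 1526.8792 = 0.1768

0.1768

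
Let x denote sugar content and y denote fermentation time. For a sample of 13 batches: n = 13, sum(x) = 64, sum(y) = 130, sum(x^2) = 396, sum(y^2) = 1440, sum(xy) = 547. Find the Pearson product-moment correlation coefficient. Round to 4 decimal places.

-0.8737

S_xy = nΣxy − ΣxΣy = 13·547 − 64·130 = 7111 − 8320 = -1209
S_xx = nΣx² − (Σx)² = 13·396 − 64² = 5148 − 4096 = 1052
S_yy = nΣy² − (Σy)² = 13·1440 − 130² = 18720 − 16900 = 1820
r = S_xy / √(S_xx·S_yy) = -1209 / √(1052·1820) = -1209 / √1914640 = -1209 / 1383.7052 = -0.8737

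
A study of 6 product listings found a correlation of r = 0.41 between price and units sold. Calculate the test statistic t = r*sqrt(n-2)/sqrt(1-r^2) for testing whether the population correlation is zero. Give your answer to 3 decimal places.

0.899

t = r·√(n−2) / √(1−r²) with r = 0.41, n = 6
  = 0.41·√4 / √(1 − 0.1681)
  = 0.41·2.000000 / 0.912086
  = 0.820000 / 0.912086 = 0.899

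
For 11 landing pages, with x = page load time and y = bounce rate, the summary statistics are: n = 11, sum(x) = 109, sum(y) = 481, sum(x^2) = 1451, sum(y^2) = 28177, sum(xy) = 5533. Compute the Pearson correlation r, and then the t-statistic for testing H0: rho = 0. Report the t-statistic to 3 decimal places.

1.602

S_xy = nΣxy − ΣxΣy = 11·5533 − 109·481 = 60863 − 52429 = 8434
S_xx = nΣx² − (Σx)² = 11·1451 − 109² = 15961 − 11881 = 4080
S_yy = nΣy² − (Σy)² = 11·28177 − 481² = 309947 − 231361 = 78586
r = S_xy / √(S_xx·S_yy) = 8434 / √(4080·78586) = 8434 / √320630880 = 8434 / 17906.1688 = 0.4710
t = r·√(n−2)/√(1−r²) = 0.4710·√9 / √(1−0.221841) = 1.413000 / 0.882133 = 1.602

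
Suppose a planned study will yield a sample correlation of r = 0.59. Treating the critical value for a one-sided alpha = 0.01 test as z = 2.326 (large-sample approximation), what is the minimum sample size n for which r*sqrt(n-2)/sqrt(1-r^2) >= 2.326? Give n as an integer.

r√(n−2)/√(1−r²) ≥ 2.326  ⇔  n−2 ≥ (2.326)²·(1−r²)/r²
(1−r²)/r² = (1−0.3481)/0.3481 = 1.8727
n ≥ 2 + 5.410276·1.8727 = 2 + 10.1318 = 12.1318
⌈12.1318⌉ = 13

13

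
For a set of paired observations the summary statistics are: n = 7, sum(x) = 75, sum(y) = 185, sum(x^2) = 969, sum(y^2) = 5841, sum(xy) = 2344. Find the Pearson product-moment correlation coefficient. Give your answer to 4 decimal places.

0.9120

Numerator: nΣxy − (Σx)(Σy) = 7·2344 − (75)(185) = 2533
Denominator: √[(nΣx²−(Σx)²)(nΣy²−(Σy)²)]
  nΣx²−(Σx)² = 7·969 − 5625 = 1158;  nΣy²−(Σy)² = 7·5841 − 34225 = 6662
  √(1158·6662) = √7714596 = 2777.5162
r = 2533 / 2777.5162 = 0.9120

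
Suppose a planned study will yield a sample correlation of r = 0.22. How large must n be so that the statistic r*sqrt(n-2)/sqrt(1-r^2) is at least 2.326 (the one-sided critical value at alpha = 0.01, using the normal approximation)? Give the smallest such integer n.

109

r√(n−2)/√(1−r²) ≥ 2.326  ⇔  n−2 ≥ (2.326)²·(1−r²)/r²
(1−r²)/r² = (1−0.0484)/0.0484 = 19.6612
n ≥ 2 + 5.410276·19.6612 = 2 + 106.3725 = 108.3725
⌈108.3725⌉ = 109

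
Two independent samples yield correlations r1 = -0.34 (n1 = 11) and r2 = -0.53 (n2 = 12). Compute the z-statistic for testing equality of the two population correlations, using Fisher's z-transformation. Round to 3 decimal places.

0.486

z1 = atanh(-0.34) = -0.354093,  z2 = atanh(-0.53) = -0.590145
SE = √(1/(n1−3) + 1/(n2−3)) = √(1/8 + 1/9) = √(0.1250000 + 0.1111111) = √0.2361111 = 0.485913
z = (z1 − z2)/SE = (-0.354093 − (-0.590145)) / 0.485913 = 0.236052 / 0.485913 = 0.486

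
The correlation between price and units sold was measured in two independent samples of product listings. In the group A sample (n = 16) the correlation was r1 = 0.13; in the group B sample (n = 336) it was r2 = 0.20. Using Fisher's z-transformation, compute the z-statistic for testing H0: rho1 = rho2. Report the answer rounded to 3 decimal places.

Fisher z-transforms: z1 = atanh(0.13) = 0.130740, z2 = atanh(0.20) = 0.202733; difference d = -0.071993
Var(d) = 1/13 + 1/333 = 0.0769231 + 0.0030030 = 0.0799261
z = d/√Var(d) = -0.071993 / √0.0799261 = -0.071993 / 0.282712 = -0.255

-0.255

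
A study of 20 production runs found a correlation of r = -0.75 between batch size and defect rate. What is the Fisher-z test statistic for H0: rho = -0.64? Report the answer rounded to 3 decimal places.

-0.886

z_r = atanh(-0.75) = -0.972955,  z_0 = atanh(-0.64) = -0.758174
SE = 1/√(n−3) = 1/√17 = 0.242536
z = (z_r − z_0)/SE = (-0.972955 − (-0.758174)) / 0.242536 = -0.214781 / 0.242536 = -0.886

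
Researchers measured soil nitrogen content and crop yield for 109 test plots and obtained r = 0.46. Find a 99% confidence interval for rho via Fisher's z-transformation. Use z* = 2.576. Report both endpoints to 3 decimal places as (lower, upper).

(0.242, 0.634)

z_r = atanh(0.46) = 0.497311;  SE = 1/√(n−3) = 1/√106 = 0.097129
z-limits: 0.497311 ± 2.576·0.097129 = 0.497311 ± 0.250204 = [0.247107, 0.747515]
ρ-limits: (tanh 0.247107, tanh 0.747515) = (0.242, 0.634)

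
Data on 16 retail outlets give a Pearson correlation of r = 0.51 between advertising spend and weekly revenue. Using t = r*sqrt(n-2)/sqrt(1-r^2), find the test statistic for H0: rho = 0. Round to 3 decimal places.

t = r·√(n−2) / √(1−r²) with r = 0.51, n = 16
  = 0.51·√14 / √(1 − 0.2601)
  = 0.51·3.741657 / 0.860174
  = 1.908245 / 0.860174 = 2.218

2.218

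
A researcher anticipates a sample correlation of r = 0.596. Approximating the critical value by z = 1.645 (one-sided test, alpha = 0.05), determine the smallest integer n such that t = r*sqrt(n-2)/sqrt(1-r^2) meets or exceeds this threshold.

7

Need r·√(n−2)/√(1−r²) ≥ 1.645
√(n−2) ≥ 1.645·√(1−0.355216) / 0.596 = 1.645·0.802984 / 0.596 = 2.2163
n−2 ≥ 4.9120  ⇒  n ≥ 6.9120
Smallest integer n = 7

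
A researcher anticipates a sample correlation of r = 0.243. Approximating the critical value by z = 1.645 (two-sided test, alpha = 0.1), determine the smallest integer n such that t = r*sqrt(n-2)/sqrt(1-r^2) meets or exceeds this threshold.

Need r·√(n−2)/√(1−r²) ≥ 1.645
√(n−2) ≥ 1.645·√(1−0.059049) / 0.243 = 1.645·0.970026 / 0.243 = 6.5666
n−2 ≥ 43.1202  ⇒  n ≥ 45.1202
Smallest integer n = 46

46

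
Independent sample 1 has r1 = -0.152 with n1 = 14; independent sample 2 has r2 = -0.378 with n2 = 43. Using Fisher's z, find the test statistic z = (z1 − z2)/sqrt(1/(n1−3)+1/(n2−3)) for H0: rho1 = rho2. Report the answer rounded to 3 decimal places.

z1 = atanh(-0.152) = -0.153187,  z2 = atanh(-0.378) = -0.397724
SE = √(1/(n1−3) + 1/(n2−3)) = √(1/11 + 1/40) = √(0.0909091 + 0.0250000) = √0.1159091 = 0.340454
z = (z1 − z2)/SE = (-0.153187 − (-0.397724)) / 0.340454 = 0.244537 / 0.340454 = 0.718

0.718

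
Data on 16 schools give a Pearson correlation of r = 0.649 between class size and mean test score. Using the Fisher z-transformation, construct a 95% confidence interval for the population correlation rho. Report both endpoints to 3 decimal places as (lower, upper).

Fisher z: z_r = atanh(r) = ½·ln((1+0.649)/(1−0.649)) = 0.773569
SE(z) = 1/√(n−3) = 1/√13 = 0.277350
95% ⇒ z* = 1.960; margin = 1.960·0.277350 = 0.543606
CI on z-scale: (0.229963, 1.317175)
Back-transform: tanh(0.229963) = 0.225993, tanh(1.317175) = 0.866080

(0.226, 0.866)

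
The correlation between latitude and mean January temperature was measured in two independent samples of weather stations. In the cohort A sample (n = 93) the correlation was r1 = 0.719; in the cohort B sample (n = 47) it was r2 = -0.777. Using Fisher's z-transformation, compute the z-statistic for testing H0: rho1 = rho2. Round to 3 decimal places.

z1 = atanh(0.719) = 0.905572,  z2 = atanh(-0.777) = -1.037755
SE = √(1/(n1−3) + 1/(n2−3)) = √(1/90 + 1/44) = √(0.0111111 + 0.0227273) = √0.0338384 = 0.183952
z = (z1 − z2)/SE = (0.905572 − (-1.037755)) / 0.183952 = 1.943327 / 0.183952 = 10.564

10.564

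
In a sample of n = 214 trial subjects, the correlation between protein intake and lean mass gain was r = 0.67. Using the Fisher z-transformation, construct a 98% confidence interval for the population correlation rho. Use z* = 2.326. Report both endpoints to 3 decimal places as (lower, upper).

(0.572, 0.749)

Fisher z: z_r = atanh(r) = ½·ln((1+0.67)/(1−0.67)) = 0.810743
SE(z) = 1/√(n−3) = 1/√211 = 0.068843
98% ⇒ z* = 2.326; margin = 2.326·0.068843 = 0.160129
CI on z-scale: (0.650614, 0.970872)
Back-transform: tanh(0.650614) = 0.572083, tanh(0.970872) = 0.749087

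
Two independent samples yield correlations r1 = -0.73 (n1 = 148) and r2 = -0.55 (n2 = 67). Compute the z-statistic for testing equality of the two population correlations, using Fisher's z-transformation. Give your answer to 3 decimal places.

z1 = atanh(-0.73) = -0.928727,  z2 = atanh(-0.55) = -0.618381
SE = √(1/(n1−3) + 1/(n2−3)) = √(1/145 + 1/64) = √(0.0068966 + 0.0156250) = √0.0225216 = 0.150072
z = (z1 − z2)/SE = (-0.928727 − (-0.618381)) / 0.150072 = -0.310346 / 0.150072 = -2.068

-2.068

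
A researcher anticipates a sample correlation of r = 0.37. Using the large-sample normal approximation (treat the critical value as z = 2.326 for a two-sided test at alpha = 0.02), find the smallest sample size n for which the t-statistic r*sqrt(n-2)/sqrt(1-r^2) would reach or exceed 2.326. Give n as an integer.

37

r√(n−2)/√(1−r²) ≥ 2.326  ⇔  n−2 ≥ (2.326)²·(1−r²)/r²
(1−r²)/r² = (1−0.1369)/0.1369 = 6.3046
n ≥ 2 + 5.410276·6.3046 = 2 + 34.1096 = 36.1096
⌈36.1096⌉ = 37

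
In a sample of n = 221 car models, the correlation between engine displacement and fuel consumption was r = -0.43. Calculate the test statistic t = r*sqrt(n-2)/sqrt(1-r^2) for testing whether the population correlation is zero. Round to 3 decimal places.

t = r·√(n−2) / √(1−r²) with r = -0.43, n = 221
  = -0.43·√219 / √(1 − 0.1849)
  = -0.43·14.798649 / 0.902829
  = -6.363419 / 0.902829 = -7.048

-7.048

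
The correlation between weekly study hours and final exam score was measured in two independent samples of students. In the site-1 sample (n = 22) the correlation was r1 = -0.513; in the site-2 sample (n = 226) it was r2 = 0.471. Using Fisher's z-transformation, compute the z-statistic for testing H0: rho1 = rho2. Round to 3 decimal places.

Fisher z-transforms: z1 = atanh(-0.513) = -0.566793, z2 = atanh(0.471) = 0.511355; difference d = -1.078148
Var(d) = 1/19 + 1/223 = 0.0526316 + 0.0044843 = 0.0571159
z = d/√Var(d) = -1.078148 / √0.0571159 = -1.078148 / 0.238989 = -4.511

-4.511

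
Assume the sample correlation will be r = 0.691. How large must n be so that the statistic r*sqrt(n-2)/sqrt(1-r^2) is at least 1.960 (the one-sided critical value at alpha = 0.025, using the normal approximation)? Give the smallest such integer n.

Need r·√(n−2)/√(1−r²) ≥ 1.960
√(n−2) ≥ 1.960·√(1−0.477481) / 0.691 = 1.960·0.722855 / 0.691 = 2.0504
n−2 ≥ 4.2041  ⇒  n ≥ 6.2041
Smallest integer n = 7

7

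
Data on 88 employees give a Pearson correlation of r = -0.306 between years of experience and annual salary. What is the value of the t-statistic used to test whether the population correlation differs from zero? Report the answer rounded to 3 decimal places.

-2.981

t = r·√(n−2) / √(1−r²) with r = -0.306, n = 88
  = -0.306·√86 / √(1 − 0.093636)
  = -0.306·9.273618 / 0.952032
  = -2.837727 / 0.952032 = -2.981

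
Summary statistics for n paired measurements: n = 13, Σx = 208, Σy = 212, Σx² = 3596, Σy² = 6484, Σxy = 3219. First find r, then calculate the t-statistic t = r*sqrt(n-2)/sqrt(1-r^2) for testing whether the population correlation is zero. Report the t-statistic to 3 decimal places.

-0.649

S_xy = nΣxy − ΣxΣy = 13·3219 − 208·212 = 41847 − 44096 = -2249
S_xx = nΣx² − (Σx)² = 13·3596 − 208² = 46748 − 43264 = 3484
S_yy = nΣy² − (Σy)² = 13·6484 − 212² = 84292 − 44944 = 39348
r = S_xy / √(S_xx·S_yy) = -2249 / √(3484·39348) = -2249 / √137088432 = -2249 / 11708.4769 = -0.1921
t = r·√(n−2)/√(1−r²) = -0.1921·√11 / √(1−0.036902) = -0.637124 / 0.981376 = -0.649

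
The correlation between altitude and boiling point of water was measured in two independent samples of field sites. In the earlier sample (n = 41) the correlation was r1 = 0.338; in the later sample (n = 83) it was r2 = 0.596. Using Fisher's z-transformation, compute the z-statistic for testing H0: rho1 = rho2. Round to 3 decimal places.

z1 = atanh(0.338) = 0.351833,  z2 = atanh(0.596) = 0.686920
SE = √(1/(n1−3) + 1/(n2−3)) = √(1/38 + 1/80) = √(0.0263158 + 0.0125000) = √0.0388158 = 0.197017
z = (z1 − z2)/SE = (0.351833 − 0.686920) / 0.197017 = -0.335087 / 0.197017 = -1.701

-1.701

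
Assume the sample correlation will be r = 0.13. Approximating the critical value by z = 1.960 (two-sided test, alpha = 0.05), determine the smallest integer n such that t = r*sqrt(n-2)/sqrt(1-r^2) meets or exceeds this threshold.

Need r·√(n−2)/√(1−r²) ≥ 1.960
√(n−2) ≥ 1.960·√(1−0.0169) / 0.13 = 1.960·0.991514 / 0.13 = 14.9490
n−2 ≥ 223.4726  ⇒  n ≥ 225.4726
Smallest integer n = 226

226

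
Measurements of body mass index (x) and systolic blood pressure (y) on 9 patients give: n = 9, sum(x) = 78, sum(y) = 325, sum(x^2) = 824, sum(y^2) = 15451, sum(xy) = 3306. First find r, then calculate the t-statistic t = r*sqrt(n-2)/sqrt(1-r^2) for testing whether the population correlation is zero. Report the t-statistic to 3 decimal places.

2.324

S_xy = nΣxy − ΣxΣy = 9·3306 − 78·325 = 29754 − 25350 = 4404
S_xx = nΣx² − (Σx)² = 9·824 − 78² = 7416 − 6084 = 1332
S_yy = nΣy² − (Σy)² = 9·15451 − 325² = 139059 − 105625 = 33434
r = S_xy / √(S_xx·S_yy) = 4404 / √(1332·33434) = 4404 / √44534088 = 4404 / 6673.3865 = 0.6599
t = r·√(n−2)/√(1−r²) = 0.6599·√7 / √(1−0.435468) = 1.745931 / 0.751353 = 2.324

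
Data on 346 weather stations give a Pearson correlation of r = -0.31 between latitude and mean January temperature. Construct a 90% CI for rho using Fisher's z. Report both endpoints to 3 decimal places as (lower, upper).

z_r = atanh(-0.31) = -0.320545;  SE = 1/√(n−3) = 1/√343 = 0.053995
z-limits: -0.320545 ± 1.645·0.053995 = -0.320545 ± 0.088822 = [-0.409367, -0.231723]
ρ-limits: (tanh -0.409367, tanh -0.231723) = (-0.388, -0.228)

(-0.388, -0.228)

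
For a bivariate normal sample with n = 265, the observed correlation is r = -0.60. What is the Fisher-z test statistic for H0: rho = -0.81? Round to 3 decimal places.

Fisher z: atanh(-0.60) = -0.693147, atanh(-0.81) = -1.127029
z = (z_r − z_0)·√(n−3) = (-0.693147 − (-1.127029))·√262 = 0.433882 · 16.186414 = 7.023

7.023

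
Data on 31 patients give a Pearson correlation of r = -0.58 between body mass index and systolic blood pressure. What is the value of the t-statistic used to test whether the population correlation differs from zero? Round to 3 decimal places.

-3.834

t = r·√(n−2) / √(1−r²) with r = -0.58, n = 31
  = -0.58·√29 / √(1 − 0.3364)
  = -0.58·5.385165 / 0.814616
  = -3.123396 / 0.814616 = -3.834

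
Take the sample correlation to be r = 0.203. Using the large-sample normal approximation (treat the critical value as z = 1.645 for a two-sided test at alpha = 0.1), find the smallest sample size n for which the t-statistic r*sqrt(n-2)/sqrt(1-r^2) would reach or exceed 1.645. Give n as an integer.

Need r·√(n−2)/√(1−r²) ≥ 1.645
√(n−2) ≥ 1.645·√(1−0.041209) / 0.203 = 1.645·0.979179 / 0.203 = 7.9347
n−2 ≥ 62.9595  ⇒  n ≥ 64.9595
Smallest integer n = 65

65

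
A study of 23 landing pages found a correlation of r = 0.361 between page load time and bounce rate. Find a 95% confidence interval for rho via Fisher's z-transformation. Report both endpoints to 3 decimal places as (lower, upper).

z_r = atanh(0.361) = 0.378035;  SE = 1/√(n−3) = 1/√20 = 0.223607
z-limits: 0.378035 ± 1.960·0.223607 = 0.378035 ± 0.438270 = [-0.060235, 0.816305]
ρ-limits: (tanh -0.060235, tanh 0.816305) = (-0.060, 0.673)

(-0.060, 0.673)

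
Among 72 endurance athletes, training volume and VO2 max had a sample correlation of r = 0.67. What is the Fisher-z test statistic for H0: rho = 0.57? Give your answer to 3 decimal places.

Fisher z: atanh(0.67) = 0.810743, atanh(0.57) = 0.647523
z = (z_r − z_0)·√(n−3) = (0.810743 − 0.647523)·√69 = 0.163220 · 8.306624 = 1.356

1.356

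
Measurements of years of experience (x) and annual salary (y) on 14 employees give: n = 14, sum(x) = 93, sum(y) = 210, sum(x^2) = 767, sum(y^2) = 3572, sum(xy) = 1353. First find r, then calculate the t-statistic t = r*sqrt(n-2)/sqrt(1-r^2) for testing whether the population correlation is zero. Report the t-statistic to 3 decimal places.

-0.588

Numerator: nΣxy − (Σx)(Σy) = 14·1353 − (93)(210) = -588
Denominator: √[(nΣx²−(Σx)²)(nΣy²−(Σy)²)]
  nΣx²−(Σx)² = 14·767 − 8649 = 2089;  nΣy²−(Σy)² = 14·3572 − 44100 = 5908
  √(2089·5908) = √12341812 = 3513.0915
r = -588 / 3513.0915 = -0.1674
t = r·√(n−2)/√(1−r²) = -0.1674·√12 / √(1−0.028023) = -0.579891 / 0.985889 = -0.588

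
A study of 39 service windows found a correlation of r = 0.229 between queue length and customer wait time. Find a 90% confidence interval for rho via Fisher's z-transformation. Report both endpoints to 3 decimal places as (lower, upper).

Fisher z: z_r = atanh(r) = ½·ln((1+0.229)/(1−0.229)) = 0.233134
SE(z) = 1/√(n−3) = 1/√36 = 0.166667
90% ⇒ z* = 1.645; margin = 1.645·0.166667 = 0.274167
CI on z-scale: (-0.041033, 0.507301)
Back-transform: tanh(-0.041033) = -0.041010, tanh(0.507301) = 0.467840

(-0.041, 0.468)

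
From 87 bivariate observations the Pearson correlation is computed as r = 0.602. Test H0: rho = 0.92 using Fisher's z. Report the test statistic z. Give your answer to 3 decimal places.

-8.182

Fisher z: atanh(0.602) = 0.696278, atanh(0.92) = 1.589027
z = (z_r − z_0)·√(n−3) = (0.696278 − 1.589027)·√84 = -0.892749 · 9.165151 = -8.182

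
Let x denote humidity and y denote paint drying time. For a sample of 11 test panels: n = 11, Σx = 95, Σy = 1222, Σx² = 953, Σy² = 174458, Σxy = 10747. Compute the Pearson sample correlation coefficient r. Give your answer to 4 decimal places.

0.0854

S_xy = nΣxy − ΣxΣy = 11·10747 − 95·1222 = 118217 − 116090 = 2127
S_xx = nΣx² − (Σx)² = 11·953 − 95² = 10483 − 9025 = 1458
S_yy = nΣy² − (Σy)² = 11·174458 − 1222² = 1919038 − 1493284 = 425754
r = S_xy / √(S_xx·S_yy) = 2127 / √(1458·425754) = 2127 / √620749332 = 2127 / 24914.8416 = 0.0854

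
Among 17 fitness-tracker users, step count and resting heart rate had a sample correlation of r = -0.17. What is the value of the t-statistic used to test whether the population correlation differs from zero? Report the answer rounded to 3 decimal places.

-0.668

1 − r² = 1 − 0.0289 = 0.9711;  √(1−r²) = 0.985444
√(n−2) = √15 = 3.872983
t = r·√(n−2)/√(1−r²) = -0.17 · 3.872983 / 0.985444 = -0.668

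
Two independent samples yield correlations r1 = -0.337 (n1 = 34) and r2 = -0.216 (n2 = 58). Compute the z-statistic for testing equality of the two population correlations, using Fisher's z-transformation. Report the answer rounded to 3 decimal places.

-0.584

z1 = atanh(-0.337) = -0.350704,  z2 = atanh(-0.216) = -0.219457
SE = √(1/(n1−3) + 1/(n2−3)) = √(1/31 + 1/55) = √(0.0322581 + 0.0181818) = √0.0504399 = 0.224588
z = (z1 − z2)/SE = (-0.350704 − (-0.219457)) / 0.224588 = -0.131247 / 0.224588 = -0.584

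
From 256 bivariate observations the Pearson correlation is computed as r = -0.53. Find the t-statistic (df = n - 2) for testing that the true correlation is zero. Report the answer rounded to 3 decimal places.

t = r·√(n−2) / √(1−r²) with r = -0.53, n = 256
  = -0.53·√254 / √(1 − 0.2809)
  = -0.53·15.937377 / 0.847998
  = -8.446810 / 0.847998 = -9.961

-9.961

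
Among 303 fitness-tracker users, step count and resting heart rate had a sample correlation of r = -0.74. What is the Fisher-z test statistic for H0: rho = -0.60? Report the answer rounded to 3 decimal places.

-4.457

Fisher z: atanh(-0.74) = -0.950479, atanh(-0.60) = -0.693147
z = (z_r − z_0)·√(n−3) = (-0.950479 − (-0.693147))·√300 = -0.257332 · 17.320508 = -4.457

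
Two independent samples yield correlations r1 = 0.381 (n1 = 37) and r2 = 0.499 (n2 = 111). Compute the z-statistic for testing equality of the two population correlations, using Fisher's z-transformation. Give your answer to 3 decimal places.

-0.746

z1 = atanh(0.381) = 0.401229,  z2 = atanh(0.499) = 0.547974
SE = √(1/(n1−3) + 1/(n2−3)) = √(1/34 + 1/108) = √(0.0294118 + 0.0092593) = √0.0386711 = 0.196650
z = (z1 − z2)/SE = (0.401229 − 0.547974) / 0.196650 = -0.146745 / 0.196650 = -0.746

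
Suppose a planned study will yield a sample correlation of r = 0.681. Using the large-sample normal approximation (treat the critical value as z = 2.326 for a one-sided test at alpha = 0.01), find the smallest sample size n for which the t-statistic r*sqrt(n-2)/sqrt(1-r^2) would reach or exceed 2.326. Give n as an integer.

Need r·√(n−2)/√(1−r²) ≥ 2.326
√(n−2) ≥ 2.326·√(1−0.463761) / 0.681 = 2.326·0.732283 / 0.681 = 2.5012
n−2 ≥ 6.2560  ⇒  n ≥ 8.2560
Smallest integer n = 9

9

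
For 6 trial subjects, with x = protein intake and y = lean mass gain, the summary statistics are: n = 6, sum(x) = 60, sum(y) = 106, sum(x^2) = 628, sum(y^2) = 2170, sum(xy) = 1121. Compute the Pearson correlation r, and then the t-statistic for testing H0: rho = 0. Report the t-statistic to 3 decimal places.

1.798

Numerator: nΣxy − (Σx)(Σy) = 6·1121 − (60)(106) = 366
Denominator: √[(nΣx²−(Σx)²)(nΣy²−(Σy)²)]
  nΣx²−(Σx)² = 6·628 − 3600 = 168;  nΣy²−(Σy)² = 6·2170 − 11236 = 1784
  √(168·1784) = √299712 = 547.4596
r = 366 / 547.4596 = 0.6685
t = r·√(n−2)/√(1−r²) = 0.6685·√4 / √(1−0.446892) = 1.337000 / 0.743712 = 1.798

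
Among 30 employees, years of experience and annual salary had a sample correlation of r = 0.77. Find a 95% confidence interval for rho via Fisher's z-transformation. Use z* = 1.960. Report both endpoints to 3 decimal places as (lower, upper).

z_r = atanh(0.77) = 1.020328;  SE = 1/√(n−3) = 1/√27 = 0.192450
z-limits: 1.020328 ± 1.960·0.192450 = 1.020328 ± 0.377202 = [0.643126, 1.397530]
ρ-limits: (tanh 0.643126, tanh 1.397530) = (0.567, 0.885)

(0.567, 0.885)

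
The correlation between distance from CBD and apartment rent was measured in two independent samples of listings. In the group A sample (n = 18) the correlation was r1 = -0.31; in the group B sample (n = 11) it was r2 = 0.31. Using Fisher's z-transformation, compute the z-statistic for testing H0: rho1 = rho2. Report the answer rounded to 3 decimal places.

Fisher z-transforms: z1 = atanh(-0.31) = -0.320545, z2 = atanh(0.31) = 0.320545; difference d = -0.641090
Var(d) = 1/15 + 1/8 = 0.0666667 + 0.1250000 = 0.1916667
z = d/√Var(d) = -0.641090 / √0.1916667 = -0.641090 / 0.437798 = -1.464

-1.464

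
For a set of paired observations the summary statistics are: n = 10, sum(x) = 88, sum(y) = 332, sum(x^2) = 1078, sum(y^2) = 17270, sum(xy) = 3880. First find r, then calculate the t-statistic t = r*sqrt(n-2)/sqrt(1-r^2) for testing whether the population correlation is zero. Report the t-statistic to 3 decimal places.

Numerator: nΣxy − (Σx)(Σy) = 10·3880 − (88)(332) = 9584
Denominator: √[(nΣx²−(Σx)²)(nΣy²−(Σy)²)]
  nΣx²−(Σx)² = 10·1078 − 7744 = 3036;  nΣy²−(Σy)² = 10·17270 − 110224 = 62476
  √(3036·62476) = √189677136 = 13772.3323
r = 9584 / 13772.3323 = 0.6959
t = r·√(n−2)/√(1−r²) = 0.6959·√8 / √(1−0.484277) = 1.968302 / 0.718139 = 2.741

2.741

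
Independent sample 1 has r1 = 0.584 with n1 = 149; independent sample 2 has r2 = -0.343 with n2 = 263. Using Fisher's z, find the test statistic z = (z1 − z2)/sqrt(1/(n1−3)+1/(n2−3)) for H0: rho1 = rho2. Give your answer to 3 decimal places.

9.921

z1 = atanh(0.584) = 0.668512,  z2 = atanh(-0.343) = -0.357489
SE = √(1/(n1−3) + 1/(n2−3)) = √(1/146 + 1/260) = √(0.0068493 + 0.0038462) = √0.0106955 = 0.103419
z = (z1 − z2)/SE = (0.668512 − (-0.357489)) / 0.103419 = 1.026001 / 0.103419 = 9.921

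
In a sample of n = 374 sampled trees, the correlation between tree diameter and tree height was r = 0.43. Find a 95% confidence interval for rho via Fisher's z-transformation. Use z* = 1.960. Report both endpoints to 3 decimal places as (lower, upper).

(0.344, 0.509)

z_r = atanh(0.43) = 0.459897;  SE = 1/√(n−3) = 1/√371 = 0.051917
z-limits: 0.459897 ± 1.960·0.051917 = 0.459897 ± 0.101757 = [0.358140, 0.561654]
ρ-limits: (tanh 0.358140, tanh 0.561654) = (0.344, 0.509)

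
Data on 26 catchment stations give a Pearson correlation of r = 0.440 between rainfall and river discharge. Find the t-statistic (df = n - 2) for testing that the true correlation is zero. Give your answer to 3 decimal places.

t = r·√(n−2) / √(1−r²) with r = 0.440, n = 26
  = 0.440·√24 / √(1 − 0.193600)
  = 0.440·4.898979 / 0.897998
  = 2.155551 / 0.897998 = 2.400

2.400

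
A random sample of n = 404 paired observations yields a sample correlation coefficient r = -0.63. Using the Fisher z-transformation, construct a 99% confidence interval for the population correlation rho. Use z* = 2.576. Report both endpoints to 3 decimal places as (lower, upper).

Fisher z: z_r = atanh(r) = ½·ln((1+(-0.63))/(1−(-0.63))) = -0.741416
SE(z) = 1/√(n−3) = 1/√401 = 0.049938
99% ⇒ z* = 2.576; margin = 2.576·0.049938 = 0.128640
CI on z-scale: (-0.870056, -0.612776)
Back-transform: tanh(-0.870056) = -0.701403, tanh(-0.612776) = -0.546078

(-0.701, -0.546)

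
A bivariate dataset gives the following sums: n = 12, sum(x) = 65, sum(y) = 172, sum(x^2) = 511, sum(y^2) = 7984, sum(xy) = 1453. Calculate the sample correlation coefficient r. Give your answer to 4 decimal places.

Numerator: nΣxy − (Σx)(Σy) = 12·1453 − (65)(172) = 6256
Denominator: √[(nΣx²−(Σx)²)(nΣy²−(Σy)²)]
  nΣx²−(Σx)² = 12·511 − 4225 = 1907;  nΣy²−(Σy)² = 12·7984 − 29584 = 66224
  √(1907·66224) = √126289168 = 11237.8453
r = 6256 / 11237.8453 = 0.5567

0.5567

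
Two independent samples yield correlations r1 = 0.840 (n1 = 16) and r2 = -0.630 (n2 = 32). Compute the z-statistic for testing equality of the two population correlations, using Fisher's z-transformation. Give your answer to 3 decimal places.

z1 = atanh(0.840) = 1.221174,  z2 = atanh(-0.630) = -0.741416
SE = √(1/(n1−3) + 1/(n2−3)) = √(1/13 + 1/29) = √(0.0769231 + 0.0344828) = √0.1114059 = 0.333775
z = (z1 − z2)/SE = (1.221174 − (-0.741416)) / 0.333775 = 1.962590 / 0.333775 = 5.880

5.880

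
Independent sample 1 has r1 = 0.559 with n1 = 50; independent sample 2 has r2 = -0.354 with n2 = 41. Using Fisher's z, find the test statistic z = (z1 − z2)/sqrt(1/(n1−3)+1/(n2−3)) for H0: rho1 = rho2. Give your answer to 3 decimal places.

z1 = atanh(0.559) = 0.631377,  z2 = atanh(-0.354) = -0.370009
SE = √(1/(n1−3) + 1/(n2−3)) = √(1/47 + 1/38) = √(0.0212766 + 0.0263158) = √0.0475924 = 0.218157
z = (z1 − z2)/SE = (0.631377 − (-0.370009)) / 0.218157 = 1.001386 / 0.218157 = 4.590

4.590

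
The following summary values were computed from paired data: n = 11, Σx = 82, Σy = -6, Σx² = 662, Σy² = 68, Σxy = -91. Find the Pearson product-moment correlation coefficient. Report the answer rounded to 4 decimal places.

-0.8075

S_xy = nΣxy − ΣxΣy = 11·(-91) − 82·(-6) = -1001 − (-492) = -509
S_xx = nΣx² − (Σx)² = 11·662 − 82² = 7282 − 6724 = 558
S_yy = nΣy² − (Σy)² = 11·68 − (-6)² = 748 − 36 = 712
r = S_xy / √(S_xx·S_yy) = -509 / √(558·712) = -509 / √397296 = -509 / 630.3142 = -0.8075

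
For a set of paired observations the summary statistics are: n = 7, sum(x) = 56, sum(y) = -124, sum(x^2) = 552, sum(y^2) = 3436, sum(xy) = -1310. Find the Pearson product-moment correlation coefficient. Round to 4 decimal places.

S_xy = nΣxy − ΣxΣy = 7·(-1310) − 56·(-124) = -9170 − (-6944) = -2226
S_xx = nΣx² − (Σx)² = 7·552 − 56² = 3864 − 3136 = 728
S_yy = nΣy² − (Σy)² = 7·3436 − (-124)² = 24052 − 15376 = 8676
r = S_xy / √(S_xx·S_yy) = -2226 / √(728·8676) = -2226 / √6316128 = -2226 / 2513.1908 = -0.8857

-0.8857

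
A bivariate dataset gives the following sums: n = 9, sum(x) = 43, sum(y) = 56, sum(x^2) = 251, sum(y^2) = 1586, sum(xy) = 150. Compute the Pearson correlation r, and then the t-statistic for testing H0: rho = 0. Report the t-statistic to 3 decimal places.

Numerator: nΣxy − (Σx)(Σy) = 9·150 − (43)(56) = -1058
Denominator: √[(nΣx²−(Σx)²)(nΣy²−(Σy)²)]
  nΣx²−(Σx)² = 9·251 − 1849 = 410;  nΣy²−(Σy)² = 9·1586 − 3136 = 11138
  √(410·11138) = √4566580 = 2136.9558
r = -1058 / 2136.9558 = -0.4951
t = r·√(n−2)/√(1−r²) = -0.4951·√7 / √(1−0.245124) = -1.309911 / 0.868836 = -1.508

-1.508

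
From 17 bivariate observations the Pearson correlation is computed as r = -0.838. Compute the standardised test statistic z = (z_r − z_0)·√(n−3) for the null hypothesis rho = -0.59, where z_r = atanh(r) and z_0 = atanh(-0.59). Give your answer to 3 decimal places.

z_r = atanh(-0.838) = -1.214418,  z_0 = atanh(-0.59) = -0.677666
SE = 1/√(n−3) = 1/√14 = 0.267261
z = (z_r − z_0)/SE = (-1.214418 − (-0.677666)) / 0.267261 = -0.536752 / 0.267261 = -2.008

-2.008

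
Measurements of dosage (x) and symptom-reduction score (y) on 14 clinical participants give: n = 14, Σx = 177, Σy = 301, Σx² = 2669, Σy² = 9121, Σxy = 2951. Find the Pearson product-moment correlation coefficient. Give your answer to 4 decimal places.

Numerator: nΣxy − (Σx)(Σy) = 14·2951 − (177)(301) = -11963
Denominator: √[(nΣx²−(Σx)²)(nΣy²−(Σy)²)]
  nΣx²−(Σx)² = 14·2669 − 31329 = 6037;  nΣy²−(Σy)² = 14·9121 − 90601 = 37093
  √(6037·37093) = √223930441 = 14964.3056
r = -11963 / 14964.3056 = -0.7994

-0.7994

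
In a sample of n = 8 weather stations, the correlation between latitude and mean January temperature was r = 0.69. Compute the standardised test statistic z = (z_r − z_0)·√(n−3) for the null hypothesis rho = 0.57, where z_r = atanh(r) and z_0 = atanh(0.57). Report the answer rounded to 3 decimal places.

Fisher z: atanh(0.69) = 0.847956, atanh(0.57) = 0.647523
z = (z_r − z_0)·√(n−3) = (0.847956 − 0.647523)·√5 = 0.200433 · 2.236068 = 0.448

0.448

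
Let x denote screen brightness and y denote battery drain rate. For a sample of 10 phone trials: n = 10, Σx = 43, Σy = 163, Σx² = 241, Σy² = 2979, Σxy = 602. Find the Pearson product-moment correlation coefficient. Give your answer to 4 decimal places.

-0.7357

Numerator: nΣxy − (Σx)(Σy) = 10·602 − (43)(163) = -989
Denominator: √[(nΣx²−(Σx)²)(nΣy²−(Σy)²)]
  nΣx²−(Σx)² = 10·241 − 1849 = 561;  nΣy²−(Σy)² = 10·2979 − 26569 = 3221
  √(561·3221) = √1806981 = 1344.2399
r = -989 / 1344.2399 = -0.7357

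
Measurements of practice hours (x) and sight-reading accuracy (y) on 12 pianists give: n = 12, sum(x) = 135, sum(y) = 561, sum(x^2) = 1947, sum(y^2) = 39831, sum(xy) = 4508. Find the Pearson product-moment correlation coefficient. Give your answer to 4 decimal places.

-0.7471

Numerator: nΣxy − (Σx)(Σy) = 12·4508 − (135)(561) = -21639
Denominator: √[(nΣx²−(Σx)²)(nΣy²−(Σy)²)]
  nΣx²−(Σx)² = 12·1947 − 18225 = 5139;  nΣy²−(Σy)² = 12·39831 − 314721 = 163251
  √(5139·163251) = √838946889 = 28964.5799
r = -21639 / 28964.5799 = -0.7471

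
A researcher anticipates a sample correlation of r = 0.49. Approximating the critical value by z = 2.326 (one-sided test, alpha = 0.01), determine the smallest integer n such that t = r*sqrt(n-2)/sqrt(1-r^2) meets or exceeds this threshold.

20

r√(n−2)/√(1−r²) ≥ 2.326  ⇔  n−2 ≥ (2.326)²·(1−r²)/r²
(1−r²)/r² = (1−0.2401)/0.2401 = 3.1649
n ≥ 2 + 5.410276·3.1649 = 2 + 17.1230 = 19.1230
⌈19.1230⌉ = 20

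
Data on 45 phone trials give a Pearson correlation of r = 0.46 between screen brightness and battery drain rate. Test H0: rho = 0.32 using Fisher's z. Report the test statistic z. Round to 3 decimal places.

z_r = atanh(0.46) = 0.497311,  z_0 = atanh(0.32) = 0.331647
SE = 1/√(n−3) = 1/√42 = 0.154303
z = (z_r − z_0)/SE = (0.497311 − 0.331647) / 0.154303 = 0.165664 / 0.154303 = 1.074

1.074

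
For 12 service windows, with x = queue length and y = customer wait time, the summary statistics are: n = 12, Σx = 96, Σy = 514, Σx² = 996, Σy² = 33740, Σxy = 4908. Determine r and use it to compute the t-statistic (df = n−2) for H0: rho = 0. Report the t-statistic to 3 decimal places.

1.763

S_xy = nΣxy − ΣxΣy = 12·4908 − 96·514 = 58896 − 49344 = 9552
S_xx = nΣx² − (Σx)² = 12·996 − 96² = 11952 − 9216 = 2736
S_yy = nΣy² − (Σy)² = 12·33740 − 514² = 404880 − 264196 = 140684
r = S_xy / √(S_xx·S_yy) = 9552 / √(2736·140684) = 9552 / √384911424 = 9552 / 19619.1596 = 0.4869
t = r·√(n−2)/√(1−r²) = 0.4869·√10 / √(1−0.237072) = 1.539713 / 0.873457 = 1.763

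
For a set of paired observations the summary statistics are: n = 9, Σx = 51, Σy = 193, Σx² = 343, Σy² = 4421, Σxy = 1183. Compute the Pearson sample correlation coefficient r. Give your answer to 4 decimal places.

Numerator: nΣxy − (Σx)(Σy) = 9·1183 − (51)(193) = 804
Denominator: √[(nΣx²−(Σx)²)(nΣy²−(Σy)²)]
  nΣx²−(Σx)² = 9·343 − 2601 = 486;  nΣy²−(Σy)² = 9·4421 − 37249 = 2540
  √(486·2540) = √1234440 = 1111.0536
r = 804 / 1111.0536 = 0.7236

0.7236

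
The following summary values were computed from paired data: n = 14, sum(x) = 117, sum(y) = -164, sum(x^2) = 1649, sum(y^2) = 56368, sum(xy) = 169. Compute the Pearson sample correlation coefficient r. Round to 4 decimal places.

Numerator: nΣxy − (Σx)(Σy) = 14·169 − (117)(-164) = 21554
Denominator: √[(nΣx²−(Σx)²)(nΣy²−(Σy)²)]
  nΣx²−(Σx)² = 14·1649 − 13689 = 9397;  nΣy²−(Σy)² = 14·56368 − 26896 = 762256
  √(9397·762256) = √7162919632 = 84634.0335
r = 21554 / 84634.0335 = 0.2547

0.2547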